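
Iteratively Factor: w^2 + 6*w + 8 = (w + 2)*(w + 4)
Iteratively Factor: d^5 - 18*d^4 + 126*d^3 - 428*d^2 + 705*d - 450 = (d - 5)*(d^4 - 13*d^3 + 61*d^2 - 123*d + 90) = (d - 5)*(d - 2)*(d^3 - 11*d^2 + 39*d - 45) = (d - 5)^2*(d - 2)*(d^2 - 6*d + 9) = (d - 5)^2*(d - 3)*(d - 2)*(d - 3)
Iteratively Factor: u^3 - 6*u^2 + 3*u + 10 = (u - 5)*(u^2 - u - 2) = (u - 5)*(u - 2)*(u + 1)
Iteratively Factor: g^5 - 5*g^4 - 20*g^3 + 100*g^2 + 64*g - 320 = (g - 5)*(g^4 - 20*g^2 + 64) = (g - 5)*(g - 2)*(g^3 + 2*g^2 - 16*g - 32) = (g - 5)*(g - 2)*(g + 4)*(g^2 - 2*g - 8) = (g - 5)*(g - 2)*(g + 2)*(g + 4)*(g - 4)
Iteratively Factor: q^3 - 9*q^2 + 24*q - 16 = (q - 4)*(q^2 - 5*q + 4) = (q - 4)^2*(q - 1)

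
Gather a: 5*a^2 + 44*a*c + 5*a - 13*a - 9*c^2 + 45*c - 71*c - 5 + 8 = 5*a^2 + a*(44*c - 8) - 9*c^2 - 26*c + 3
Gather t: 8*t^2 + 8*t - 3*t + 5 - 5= 8*t^2 + 5*t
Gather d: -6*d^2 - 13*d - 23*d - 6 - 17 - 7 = -6*d^2 - 36*d - 30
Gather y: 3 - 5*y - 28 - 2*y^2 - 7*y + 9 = -2*y^2 - 12*y - 16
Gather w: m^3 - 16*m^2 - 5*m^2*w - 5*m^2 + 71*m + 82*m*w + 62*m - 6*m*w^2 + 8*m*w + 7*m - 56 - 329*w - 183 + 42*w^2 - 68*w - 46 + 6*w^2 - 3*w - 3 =m^3 - 21*m^2 + 140*m + w^2*(48 - 6*m) + w*(-5*m^2 + 90*m - 400) - 288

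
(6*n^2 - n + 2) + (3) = 6*n^2 - n + 5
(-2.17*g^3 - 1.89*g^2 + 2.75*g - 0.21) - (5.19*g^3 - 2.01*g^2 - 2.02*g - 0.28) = -7.36*g^3 + 0.12*g^2 + 4.77*g + 0.07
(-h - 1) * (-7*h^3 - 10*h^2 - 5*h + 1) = 7*h^4 + 17*h^3 + 15*h^2 + 4*h - 1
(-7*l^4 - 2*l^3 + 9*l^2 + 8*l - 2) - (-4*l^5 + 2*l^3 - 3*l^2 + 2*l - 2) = 4*l^5 - 7*l^4 - 4*l^3 + 12*l^2 + 6*l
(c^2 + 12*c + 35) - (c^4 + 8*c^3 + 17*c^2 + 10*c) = -c^4 - 8*c^3 - 16*c^2 + 2*c + 35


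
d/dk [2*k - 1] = 2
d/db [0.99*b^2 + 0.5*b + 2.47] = 1.98*b + 0.5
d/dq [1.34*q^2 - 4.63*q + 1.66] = 2.68*q - 4.63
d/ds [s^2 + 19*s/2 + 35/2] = 2*s + 19/2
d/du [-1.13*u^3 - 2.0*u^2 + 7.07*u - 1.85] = -3.39*u^2 - 4.0*u + 7.07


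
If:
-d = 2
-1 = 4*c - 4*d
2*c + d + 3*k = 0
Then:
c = -9/4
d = -2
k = 13/6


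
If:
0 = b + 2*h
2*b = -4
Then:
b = -2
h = 1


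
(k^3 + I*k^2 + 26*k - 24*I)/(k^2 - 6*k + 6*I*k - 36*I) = (k^2 - 5*I*k - 4)/(k - 6)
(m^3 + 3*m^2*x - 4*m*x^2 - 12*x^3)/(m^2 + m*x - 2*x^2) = (-m^2 - m*x + 6*x^2)/(-m + x)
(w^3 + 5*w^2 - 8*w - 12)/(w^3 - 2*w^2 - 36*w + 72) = (w + 1)/(w - 6)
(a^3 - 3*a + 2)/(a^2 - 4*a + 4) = (a^3 - 3*a + 2)/(a^2 - 4*a + 4)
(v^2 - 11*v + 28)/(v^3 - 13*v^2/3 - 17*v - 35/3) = 3*(v - 4)/(3*v^2 + 8*v + 5)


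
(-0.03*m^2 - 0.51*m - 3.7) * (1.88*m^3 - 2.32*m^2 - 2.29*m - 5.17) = -0.0564*m^5 - 0.8892*m^4 - 5.7041*m^3 + 9.907*m^2 + 11.1097*m + 19.129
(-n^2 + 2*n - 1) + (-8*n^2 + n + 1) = -9*n^2 + 3*n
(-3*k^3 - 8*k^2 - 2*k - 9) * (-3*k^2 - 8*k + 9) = 9*k^5 + 48*k^4 + 43*k^3 - 29*k^2 + 54*k - 81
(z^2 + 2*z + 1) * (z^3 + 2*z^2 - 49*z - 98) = z^5 + 4*z^4 - 44*z^3 - 194*z^2 - 245*z - 98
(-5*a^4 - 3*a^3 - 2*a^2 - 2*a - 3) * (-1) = 5*a^4 + 3*a^3 + 2*a^2 + 2*a + 3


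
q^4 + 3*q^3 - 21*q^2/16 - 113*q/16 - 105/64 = (q - 3/2)*(q + 1/4)*(q + 7/4)*(q + 5/2)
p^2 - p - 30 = (p - 6)*(p + 5)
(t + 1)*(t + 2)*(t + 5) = t^3 + 8*t^2 + 17*t + 10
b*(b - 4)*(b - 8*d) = b^3 - 8*b^2*d - 4*b^2 + 32*b*d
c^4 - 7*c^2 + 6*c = c*(c - 2)*(c - 1)*(c + 3)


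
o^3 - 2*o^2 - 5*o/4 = o*(o - 5/2)*(o + 1/2)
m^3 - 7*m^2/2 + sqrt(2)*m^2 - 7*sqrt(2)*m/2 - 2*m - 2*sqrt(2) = (m - 4)*(m + 1/2)*(m + sqrt(2))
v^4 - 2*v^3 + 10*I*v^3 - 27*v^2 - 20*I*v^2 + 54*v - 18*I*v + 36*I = (v - 2)*(v + I)*(v + 3*I)*(v + 6*I)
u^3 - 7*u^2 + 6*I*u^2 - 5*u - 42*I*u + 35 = (u - 7)*(u + I)*(u + 5*I)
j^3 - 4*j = j*(j - 2)*(j + 2)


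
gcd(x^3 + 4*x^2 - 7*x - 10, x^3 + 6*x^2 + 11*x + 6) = x + 1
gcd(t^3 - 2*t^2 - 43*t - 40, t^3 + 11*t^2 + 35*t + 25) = t^2 + 6*t + 5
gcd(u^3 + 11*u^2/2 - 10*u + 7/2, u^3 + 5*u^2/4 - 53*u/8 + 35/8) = u - 1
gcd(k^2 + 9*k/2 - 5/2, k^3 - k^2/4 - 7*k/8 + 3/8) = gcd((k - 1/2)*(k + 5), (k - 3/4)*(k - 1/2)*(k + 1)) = k - 1/2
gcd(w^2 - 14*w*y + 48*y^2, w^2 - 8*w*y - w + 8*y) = -w + 8*y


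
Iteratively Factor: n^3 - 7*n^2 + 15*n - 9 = (n - 3)*(n^2 - 4*n + 3) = (n - 3)^2*(n - 1)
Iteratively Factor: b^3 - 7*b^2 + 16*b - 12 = (b - 2)*(b^2 - 5*b + 6) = (b - 2)^2*(b - 3)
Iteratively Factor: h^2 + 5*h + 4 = (h + 1)*(h + 4)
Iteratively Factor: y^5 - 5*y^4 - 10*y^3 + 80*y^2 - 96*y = (y - 3)*(y^4 - 2*y^3 - 16*y^2 + 32*y) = (y - 4)*(y - 3)*(y^3 + 2*y^2 - 8*y) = y*(y - 4)*(y - 3)*(y^2 + 2*y - 8) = y*(y - 4)*(y - 3)*(y - 2)*(y + 4)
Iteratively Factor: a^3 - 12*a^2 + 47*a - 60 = (a - 5)*(a^2 - 7*a + 12) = (a - 5)*(a - 3)*(a - 4)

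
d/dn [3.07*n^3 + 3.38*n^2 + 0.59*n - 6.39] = 9.21*n^2 + 6.76*n + 0.59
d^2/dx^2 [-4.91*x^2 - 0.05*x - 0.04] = -9.82000000000000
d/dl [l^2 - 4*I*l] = 2*l - 4*I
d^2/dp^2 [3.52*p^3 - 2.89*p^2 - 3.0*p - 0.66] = 21.12*p - 5.78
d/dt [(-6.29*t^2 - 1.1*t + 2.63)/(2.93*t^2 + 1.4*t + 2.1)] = (-5.583*t^2 - 41.8298*t - 5.992)/(8.5849*t^4 + 8.204*t^3 + 14.266*t^2 + 5.88*t + 4.41)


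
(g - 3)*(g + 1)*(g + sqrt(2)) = g^3 - 2*g^2 + sqrt(2)*g^2 - 3*g - 2*sqrt(2)*g - 3*sqrt(2)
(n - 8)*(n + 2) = n^2 - 6*n - 16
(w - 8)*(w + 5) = w^2 - 3*w - 40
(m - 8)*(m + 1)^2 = m^3 - 6*m^2 - 15*m - 8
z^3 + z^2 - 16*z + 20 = (z - 2)^2*(z + 5)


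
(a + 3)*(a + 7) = a^2 + 10*a + 21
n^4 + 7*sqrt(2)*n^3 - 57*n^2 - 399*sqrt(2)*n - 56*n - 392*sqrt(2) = (n - 8)*(n + 1)*(n + 7)*(n + 7*sqrt(2))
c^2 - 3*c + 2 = (c - 2)*(c - 1)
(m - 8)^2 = m^2 - 16*m + 64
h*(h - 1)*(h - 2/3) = h^3 - 5*h^2/3 + 2*h/3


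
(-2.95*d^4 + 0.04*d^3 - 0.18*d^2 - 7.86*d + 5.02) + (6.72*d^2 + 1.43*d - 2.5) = -2.95*d^4 + 0.04*d^3 + 6.54*d^2 - 6.43*d + 2.52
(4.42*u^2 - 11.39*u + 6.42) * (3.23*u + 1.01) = 14.2766*u^3 - 32.3255*u^2 + 9.2327*u + 6.4842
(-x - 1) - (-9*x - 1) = 8*x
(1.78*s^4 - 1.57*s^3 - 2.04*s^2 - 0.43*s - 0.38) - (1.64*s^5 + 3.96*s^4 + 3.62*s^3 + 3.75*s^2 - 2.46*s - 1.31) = -1.64*s^5 - 2.18*s^4 - 5.19*s^3 - 5.79*s^2 + 2.03*s + 0.93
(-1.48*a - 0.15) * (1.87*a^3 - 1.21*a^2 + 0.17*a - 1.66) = -2.7676*a^4 + 1.5103*a^3 - 0.0701*a^2 + 2.4313*a + 0.249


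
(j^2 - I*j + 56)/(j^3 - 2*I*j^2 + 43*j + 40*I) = (j + 7*I)/(j^2 + 6*I*j - 5)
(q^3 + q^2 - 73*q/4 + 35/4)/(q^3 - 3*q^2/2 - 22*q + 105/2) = (q - 1/2)/(q - 3)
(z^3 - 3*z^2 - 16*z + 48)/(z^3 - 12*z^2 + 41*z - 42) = (z^2 - 16)/(z^2 - 9*z + 14)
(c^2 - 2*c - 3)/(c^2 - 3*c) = (c + 1)/c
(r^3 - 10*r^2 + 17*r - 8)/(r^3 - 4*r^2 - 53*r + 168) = (r^2 - 2*r + 1)/(r^2 + 4*r - 21)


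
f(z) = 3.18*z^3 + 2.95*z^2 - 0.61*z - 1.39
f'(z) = 9.54*z^2 + 5.9*z - 0.61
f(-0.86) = -0.71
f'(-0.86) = 1.37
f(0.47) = -0.69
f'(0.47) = 4.27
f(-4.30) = -197.05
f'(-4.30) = 150.41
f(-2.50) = -31.12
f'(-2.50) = 44.26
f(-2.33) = -24.18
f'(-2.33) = 37.43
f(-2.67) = -39.26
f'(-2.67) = 51.65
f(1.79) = 25.21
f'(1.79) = 40.52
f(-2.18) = -18.99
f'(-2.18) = 31.87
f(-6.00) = -578.41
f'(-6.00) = 307.43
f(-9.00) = -2075.17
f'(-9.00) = 719.03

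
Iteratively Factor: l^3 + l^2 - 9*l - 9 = (l + 1)*(l^2 - 9) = (l - 3)*(l + 1)*(l + 3)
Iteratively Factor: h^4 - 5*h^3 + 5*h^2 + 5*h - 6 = (h + 1)*(h^3 - 6*h^2 + 11*h - 6) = (h - 1)*(h + 1)*(h^2 - 5*h + 6) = (h - 2)*(h - 1)*(h + 1)*(h - 3)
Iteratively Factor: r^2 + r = (r + 1)*(r)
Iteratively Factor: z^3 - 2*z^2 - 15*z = (z - 5)*(z^2 + 3*z) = z*(z - 5)*(z + 3)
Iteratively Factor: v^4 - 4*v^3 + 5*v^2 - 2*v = (v - 1)*(v^3 - 3*v^2 + 2*v) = (v - 1)^2*(v^2 - 2*v) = (v - 2)*(v - 1)^2*(v)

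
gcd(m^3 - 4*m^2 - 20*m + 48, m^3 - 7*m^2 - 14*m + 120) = m^2 - 2*m - 24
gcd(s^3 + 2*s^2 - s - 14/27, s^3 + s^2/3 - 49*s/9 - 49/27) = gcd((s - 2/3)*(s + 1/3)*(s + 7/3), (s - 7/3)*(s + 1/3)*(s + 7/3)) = s^2 + 8*s/3 + 7/9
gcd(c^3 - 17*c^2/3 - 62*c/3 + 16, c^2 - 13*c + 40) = c - 8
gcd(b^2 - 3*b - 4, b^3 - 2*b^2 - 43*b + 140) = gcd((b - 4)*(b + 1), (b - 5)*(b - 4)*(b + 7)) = b - 4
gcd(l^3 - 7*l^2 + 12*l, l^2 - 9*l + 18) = l - 3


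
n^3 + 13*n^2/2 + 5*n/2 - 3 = (n - 1/2)*(n + 1)*(n + 6)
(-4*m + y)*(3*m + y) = -12*m^2 - m*y + y^2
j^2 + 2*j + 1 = (j + 1)^2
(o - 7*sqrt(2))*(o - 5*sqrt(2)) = o^2 - 12*sqrt(2)*o + 70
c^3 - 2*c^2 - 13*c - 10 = (c - 5)*(c + 1)*(c + 2)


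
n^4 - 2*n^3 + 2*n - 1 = (n - 1)^3*(n + 1)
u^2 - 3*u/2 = u*(u - 3/2)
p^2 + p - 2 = (p - 1)*(p + 2)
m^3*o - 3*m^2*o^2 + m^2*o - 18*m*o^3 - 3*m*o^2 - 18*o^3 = (m - 6*o)*(m + 3*o)*(m*o + o)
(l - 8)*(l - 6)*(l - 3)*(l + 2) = l^4 - 15*l^3 + 56*l^2 + 36*l - 288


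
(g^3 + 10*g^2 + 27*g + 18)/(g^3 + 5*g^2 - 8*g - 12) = (g + 3)/(g - 2)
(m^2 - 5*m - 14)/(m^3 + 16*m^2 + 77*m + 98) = (m - 7)/(m^2 + 14*m + 49)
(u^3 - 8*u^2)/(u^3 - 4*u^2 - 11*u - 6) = u^2*(8 - u)/(-u^3 + 4*u^2 + 11*u + 6)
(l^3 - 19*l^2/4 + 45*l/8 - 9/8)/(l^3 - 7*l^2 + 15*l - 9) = (8*l^2 - 14*l + 3)/(8*(l^2 - 4*l + 3))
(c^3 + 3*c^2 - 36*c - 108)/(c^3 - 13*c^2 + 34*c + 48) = (c^2 + 9*c + 18)/(c^2 - 7*c - 8)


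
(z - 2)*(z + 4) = z^2 + 2*z - 8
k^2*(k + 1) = k^3 + k^2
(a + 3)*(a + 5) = a^2 + 8*a + 15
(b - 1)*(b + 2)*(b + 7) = b^3 + 8*b^2 + 5*b - 14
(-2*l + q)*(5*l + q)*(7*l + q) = -70*l^3 + 11*l^2*q + 10*l*q^2 + q^3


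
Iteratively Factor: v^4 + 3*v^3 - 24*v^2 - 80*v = (v + 4)*(v^3 - v^2 - 20*v) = (v - 5)*(v + 4)*(v^2 + 4*v) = (v - 5)*(v + 4)^2*(v)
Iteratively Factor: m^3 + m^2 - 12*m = (m)*(m^2 + m - 12) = m*(m + 4)*(m - 3)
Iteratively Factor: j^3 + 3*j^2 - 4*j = (j - 1)*(j^2 + 4*j) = j*(j - 1)*(j + 4)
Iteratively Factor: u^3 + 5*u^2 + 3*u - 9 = (u - 1)*(u^2 + 6*u + 9) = (u - 1)*(u + 3)*(u + 3)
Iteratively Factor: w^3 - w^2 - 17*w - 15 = (w - 5)*(w^2 + 4*w + 3) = (w - 5)*(w + 1)*(w + 3)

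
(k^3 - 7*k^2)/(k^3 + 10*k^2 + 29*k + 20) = k^2*(k - 7)/(k^3 + 10*k^2 + 29*k + 20)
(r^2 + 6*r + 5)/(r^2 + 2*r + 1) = (r + 5)/(r + 1)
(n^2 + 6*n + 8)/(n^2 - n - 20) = (n + 2)/(n - 5)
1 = 1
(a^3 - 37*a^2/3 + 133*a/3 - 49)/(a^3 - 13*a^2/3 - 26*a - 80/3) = (-3*a^3 + 37*a^2 - 133*a + 147)/(-3*a^3 + 13*a^2 + 78*a + 80)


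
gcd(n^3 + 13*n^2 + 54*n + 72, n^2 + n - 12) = n + 4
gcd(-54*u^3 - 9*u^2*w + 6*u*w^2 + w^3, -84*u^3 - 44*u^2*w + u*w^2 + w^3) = 6*u + w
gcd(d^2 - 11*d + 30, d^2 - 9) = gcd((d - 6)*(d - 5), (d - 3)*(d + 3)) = 1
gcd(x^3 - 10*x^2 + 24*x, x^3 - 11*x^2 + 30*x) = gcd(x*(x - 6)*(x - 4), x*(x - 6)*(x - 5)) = x^2 - 6*x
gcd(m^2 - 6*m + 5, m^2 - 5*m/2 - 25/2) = m - 5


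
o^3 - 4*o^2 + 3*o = o*(o - 3)*(o - 1)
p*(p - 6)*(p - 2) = p^3 - 8*p^2 + 12*p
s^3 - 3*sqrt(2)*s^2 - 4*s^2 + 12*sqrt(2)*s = s*(s - 4)*(s - 3*sqrt(2))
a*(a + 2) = a^2 + 2*a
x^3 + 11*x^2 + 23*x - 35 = (x - 1)*(x + 5)*(x + 7)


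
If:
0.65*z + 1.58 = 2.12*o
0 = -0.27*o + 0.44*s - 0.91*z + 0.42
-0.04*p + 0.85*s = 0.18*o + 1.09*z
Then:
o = 0.306603773584906*z + 0.745283018867924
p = 19.3171901801029*z - 13.9195433104631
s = 2.25632504288165*z - 0.49721269296741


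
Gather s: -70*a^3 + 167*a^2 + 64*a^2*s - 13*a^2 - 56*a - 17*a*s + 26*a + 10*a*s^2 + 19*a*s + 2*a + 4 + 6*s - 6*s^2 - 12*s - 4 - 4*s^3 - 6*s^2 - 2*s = -70*a^3 + 154*a^2 - 28*a - 4*s^3 + s^2*(10*a - 12) + s*(64*a^2 + 2*a - 8)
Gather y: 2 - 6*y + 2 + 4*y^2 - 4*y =4*y^2 - 10*y + 4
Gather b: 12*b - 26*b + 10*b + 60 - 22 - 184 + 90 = -4*b - 56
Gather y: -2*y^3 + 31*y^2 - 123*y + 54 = -2*y^3 + 31*y^2 - 123*y + 54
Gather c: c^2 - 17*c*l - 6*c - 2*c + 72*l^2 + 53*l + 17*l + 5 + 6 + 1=c^2 + c*(-17*l - 8) + 72*l^2 + 70*l + 12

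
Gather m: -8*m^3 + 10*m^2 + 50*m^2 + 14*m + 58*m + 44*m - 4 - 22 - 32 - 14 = -8*m^3 + 60*m^2 + 116*m - 72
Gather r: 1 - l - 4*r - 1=-l - 4*r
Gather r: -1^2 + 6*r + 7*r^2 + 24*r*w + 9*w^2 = 7*r^2 + r*(24*w + 6) + 9*w^2 - 1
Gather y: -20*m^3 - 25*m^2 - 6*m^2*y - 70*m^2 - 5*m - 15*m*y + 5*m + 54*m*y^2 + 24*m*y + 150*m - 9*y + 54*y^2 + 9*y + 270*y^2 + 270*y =-20*m^3 - 95*m^2 + 150*m + y^2*(54*m + 324) + y*(-6*m^2 + 9*m + 270)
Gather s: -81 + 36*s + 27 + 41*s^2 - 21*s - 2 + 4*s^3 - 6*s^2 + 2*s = 4*s^3 + 35*s^2 + 17*s - 56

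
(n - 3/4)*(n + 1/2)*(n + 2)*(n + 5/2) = n^4 + 17*n^3/4 + 7*n^2/2 - 47*n/16 - 15/8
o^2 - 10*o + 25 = (o - 5)^2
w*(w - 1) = w^2 - w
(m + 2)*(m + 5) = m^2 + 7*m + 10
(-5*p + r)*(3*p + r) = -15*p^2 - 2*p*r + r^2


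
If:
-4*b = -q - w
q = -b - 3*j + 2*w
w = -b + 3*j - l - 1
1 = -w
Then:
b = q/4 - 1/4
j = -5*q/12 - 7/12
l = -3*q/2 - 3/2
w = -1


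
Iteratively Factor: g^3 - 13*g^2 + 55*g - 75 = (g - 5)*(g^2 - 8*g + 15) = (g - 5)^2*(g - 3)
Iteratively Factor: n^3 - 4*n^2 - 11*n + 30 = (n + 3)*(n^2 - 7*n + 10) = (n - 2)*(n + 3)*(n - 5)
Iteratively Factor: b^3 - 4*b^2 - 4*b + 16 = (b - 4)*(b^2 - 4) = (b - 4)*(b - 2)*(b + 2)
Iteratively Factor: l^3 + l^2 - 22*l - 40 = (l - 5)*(l^2 + 6*l + 8) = (l - 5)*(l + 2)*(l + 4)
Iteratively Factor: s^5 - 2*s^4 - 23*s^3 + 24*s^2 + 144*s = (s - 4)*(s^4 + 2*s^3 - 15*s^2 - 36*s) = s*(s - 4)*(s^3 + 2*s^2 - 15*s - 36) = s*(s - 4)*(s + 3)*(s^2 - s - 12) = s*(s - 4)*(s + 3)^2*(s - 4)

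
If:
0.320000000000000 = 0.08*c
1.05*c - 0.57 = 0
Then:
No Solution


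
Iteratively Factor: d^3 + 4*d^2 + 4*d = (d + 2)*(d^2 + 2*d) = (d + 2)^2*(d)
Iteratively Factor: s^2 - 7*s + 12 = (s - 3)*(s - 4)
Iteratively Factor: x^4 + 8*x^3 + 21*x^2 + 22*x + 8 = (x + 4)*(x^3 + 4*x^2 + 5*x + 2) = (x + 1)*(x + 4)*(x^2 + 3*x + 2) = (x + 1)^2*(x + 4)*(x + 2)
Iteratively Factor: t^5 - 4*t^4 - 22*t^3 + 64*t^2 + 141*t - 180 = (t - 5)*(t^4 + t^3 - 17*t^2 - 21*t + 36) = (t - 5)*(t - 4)*(t^3 + 5*t^2 + 3*t - 9) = (t - 5)*(t - 4)*(t + 3)*(t^2 + 2*t - 3) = (t - 5)*(t - 4)*(t + 3)^2*(t - 1)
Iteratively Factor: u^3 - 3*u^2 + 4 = (u - 2)*(u^2 - u - 2) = (u - 2)*(u + 1)*(u - 2)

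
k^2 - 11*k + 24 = (k - 8)*(k - 3)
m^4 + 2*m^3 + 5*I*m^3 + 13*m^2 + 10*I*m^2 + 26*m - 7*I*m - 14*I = (m + 2)*(m - I)^2*(m + 7*I)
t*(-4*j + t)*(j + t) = -4*j^2*t - 3*j*t^2 + t^3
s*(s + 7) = s^2 + 7*s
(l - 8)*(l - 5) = l^2 - 13*l + 40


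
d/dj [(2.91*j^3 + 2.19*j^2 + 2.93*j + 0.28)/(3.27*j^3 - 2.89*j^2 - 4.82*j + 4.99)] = (-3.5527136788005e-15*j^5 - 15.5712*j^4 - 47.2146*j^3 + 38.7278*j^2 + 23.4746*j + 15.9703)/(10.6929*j^6 - 18.9006*j^5 - 23.1707*j^4 + 60.4942*j^3 - 5.6098*j^2 - 48.1036*j + 24.9001)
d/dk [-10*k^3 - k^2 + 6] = 2*k*(-15*k - 1)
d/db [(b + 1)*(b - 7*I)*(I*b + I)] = I*(b + 1)*(3*b + 1 - 14*I)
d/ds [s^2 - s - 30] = 2*s - 1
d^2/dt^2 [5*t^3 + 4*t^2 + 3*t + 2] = 30*t + 8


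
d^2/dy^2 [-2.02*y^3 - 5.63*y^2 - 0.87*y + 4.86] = -12.12*y - 11.26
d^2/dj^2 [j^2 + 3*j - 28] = 2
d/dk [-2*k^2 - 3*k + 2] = -4*k - 3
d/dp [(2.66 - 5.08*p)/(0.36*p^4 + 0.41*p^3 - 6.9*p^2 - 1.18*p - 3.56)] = (5.4864*p^4 + 0.3352*p^3 - 38.3238*p^2 + 36.708*p + 21.2236)/(0.1296*p^8 + 0.2952*p^7 - 4.7999*p^6 - 6.5076*p^5 + 44.0792*p^4 + 13.3648*p^3 + 50.5204*p^2 + 8.4016*p + 12.6736)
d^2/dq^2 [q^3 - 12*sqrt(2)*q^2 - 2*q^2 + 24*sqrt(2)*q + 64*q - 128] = 6*q - 24*sqrt(2) - 4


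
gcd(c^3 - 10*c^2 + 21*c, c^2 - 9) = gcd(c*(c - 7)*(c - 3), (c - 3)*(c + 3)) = c - 3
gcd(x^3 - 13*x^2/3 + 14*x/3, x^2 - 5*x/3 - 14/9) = x - 7/3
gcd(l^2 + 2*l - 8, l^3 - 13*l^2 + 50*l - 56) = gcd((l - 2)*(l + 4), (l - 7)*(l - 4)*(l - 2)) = l - 2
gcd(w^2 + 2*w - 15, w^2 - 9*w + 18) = w - 3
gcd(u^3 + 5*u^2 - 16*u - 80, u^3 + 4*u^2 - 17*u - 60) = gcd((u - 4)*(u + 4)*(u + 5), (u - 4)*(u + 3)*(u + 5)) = u^2 + u - 20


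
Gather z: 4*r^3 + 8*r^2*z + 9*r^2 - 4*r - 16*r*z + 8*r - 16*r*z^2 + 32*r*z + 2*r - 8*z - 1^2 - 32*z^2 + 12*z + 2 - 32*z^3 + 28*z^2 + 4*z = 4*r^3 + 9*r^2 + 6*r - 32*z^3 + z^2*(-16*r - 4) + z*(8*r^2 + 16*r + 8) + 1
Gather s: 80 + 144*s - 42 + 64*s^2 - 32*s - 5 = 64*s^2 + 112*s + 33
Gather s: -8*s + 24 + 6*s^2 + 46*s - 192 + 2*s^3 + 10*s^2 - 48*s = 2*s^3 + 16*s^2 - 10*s - 168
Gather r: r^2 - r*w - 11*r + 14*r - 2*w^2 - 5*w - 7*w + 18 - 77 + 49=r^2 + r*(3 - w) - 2*w^2 - 12*w - 10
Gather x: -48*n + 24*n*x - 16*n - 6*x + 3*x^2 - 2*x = -64*n + 3*x^2 + x*(24*n - 8)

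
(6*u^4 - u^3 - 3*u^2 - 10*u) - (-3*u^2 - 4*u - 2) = 6*u^4 - u^3 - 6*u + 2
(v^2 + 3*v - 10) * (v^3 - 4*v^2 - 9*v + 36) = v^5 - v^4 - 31*v^3 + 49*v^2 + 198*v - 360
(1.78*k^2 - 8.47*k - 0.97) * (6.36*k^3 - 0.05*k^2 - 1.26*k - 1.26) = 11.3208*k^5 - 53.9582*k^4 - 7.9885*k^3 + 8.4779*k^2 + 11.8944*k + 1.2222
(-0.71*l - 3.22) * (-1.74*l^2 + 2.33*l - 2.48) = 1.2354*l^3 + 3.9485*l^2 - 5.7418*l + 7.9856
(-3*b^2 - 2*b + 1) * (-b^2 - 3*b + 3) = 3*b^4 + 11*b^3 - 4*b^2 - 9*b + 3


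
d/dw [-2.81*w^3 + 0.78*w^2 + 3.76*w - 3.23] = -8.43*w^2 + 1.56*w + 3.76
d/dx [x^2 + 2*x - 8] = 2*x + 2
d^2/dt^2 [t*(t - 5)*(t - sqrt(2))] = 6*t - 10 - 2*sqrt(2)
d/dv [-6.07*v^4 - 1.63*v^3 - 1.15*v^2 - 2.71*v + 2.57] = -24.28*v^3 - 4.89*v^2 - 2.3*v - 2.71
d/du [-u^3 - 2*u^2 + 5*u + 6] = -3*u^2 - 4*u + 5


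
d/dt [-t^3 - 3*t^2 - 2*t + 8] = -3*t^2 - 6*t - 2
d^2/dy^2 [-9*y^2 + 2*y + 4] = -18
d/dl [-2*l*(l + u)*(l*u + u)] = 2*u*(-3*l^2 - 2*l*u - 2*l - u)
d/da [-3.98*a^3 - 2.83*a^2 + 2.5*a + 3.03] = -11.94*a^2 - 5.66*a + 2.5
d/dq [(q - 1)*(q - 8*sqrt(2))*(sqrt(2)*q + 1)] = 3*sqrt(2)*q^2 - 30*q - 2*sqrt(2)*q - 8*sqrt(2) + 15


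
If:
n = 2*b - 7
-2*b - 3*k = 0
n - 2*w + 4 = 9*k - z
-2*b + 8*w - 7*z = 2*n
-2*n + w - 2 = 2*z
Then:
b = 19/26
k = -19/39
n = -72/13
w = 64/13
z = 7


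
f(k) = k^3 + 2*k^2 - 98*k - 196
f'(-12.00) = 286.00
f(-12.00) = -460.00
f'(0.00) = -98.00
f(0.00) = -196.00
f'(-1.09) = -98.80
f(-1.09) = -88.10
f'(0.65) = -94.13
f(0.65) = -258.58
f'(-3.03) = -82.58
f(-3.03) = 91.48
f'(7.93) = 122.37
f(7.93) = -348.69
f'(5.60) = 18.48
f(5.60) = -506.46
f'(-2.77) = -86.06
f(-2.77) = 69.55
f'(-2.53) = -88.92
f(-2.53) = 48.55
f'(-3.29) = -78.69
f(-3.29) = 112.46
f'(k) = 3*k^2 + 4*k - 98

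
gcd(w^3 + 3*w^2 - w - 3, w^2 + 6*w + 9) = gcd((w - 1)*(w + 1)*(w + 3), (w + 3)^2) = w + 3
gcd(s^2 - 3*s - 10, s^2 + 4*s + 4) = s + 2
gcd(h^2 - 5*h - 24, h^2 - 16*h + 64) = h - 8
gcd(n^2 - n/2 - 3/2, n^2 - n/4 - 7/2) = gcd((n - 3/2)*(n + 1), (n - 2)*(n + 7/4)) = 1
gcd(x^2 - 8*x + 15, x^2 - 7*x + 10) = x - 5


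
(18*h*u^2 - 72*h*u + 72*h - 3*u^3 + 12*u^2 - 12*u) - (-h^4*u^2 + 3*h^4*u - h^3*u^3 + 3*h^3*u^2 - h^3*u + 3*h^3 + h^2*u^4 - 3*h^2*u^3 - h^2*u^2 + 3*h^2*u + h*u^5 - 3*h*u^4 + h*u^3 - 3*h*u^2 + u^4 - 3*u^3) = h^4*u^2 - 3*h^4*u + h^3*u^3 - 3*h^3*u^2 + h^3*u - 3*h^3 - h^2*u^4 + 3*h^2*u^3 + h^2*u^2 - 3*h^2*u - h*u^5 + 3*h*u^4 - h*u^3 + 21*h*u^2 - 72*h*u + 72*h - u^4 + 12*u^2 - 12*u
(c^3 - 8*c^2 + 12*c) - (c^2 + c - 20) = c^3 - 9*c^2 + 11*c + 20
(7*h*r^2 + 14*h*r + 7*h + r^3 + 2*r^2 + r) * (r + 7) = 7*h*r^3 + 63*h*r^2 + 105*h*r + 49*h + r^4 + 9*r^3 + 15*r^2 + 7*r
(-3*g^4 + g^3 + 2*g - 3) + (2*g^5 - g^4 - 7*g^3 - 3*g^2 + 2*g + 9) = 2*g^5 - 4*g^4 - 6*g^3 - 3*g^2 + 4*g + 6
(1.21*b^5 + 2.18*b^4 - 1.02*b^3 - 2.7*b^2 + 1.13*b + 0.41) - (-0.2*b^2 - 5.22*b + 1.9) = 1.21*b^5 + 2.18*b^4 - 1.02*b^3 - 2.5*b^2 + 6.35*b - 1.49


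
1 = 1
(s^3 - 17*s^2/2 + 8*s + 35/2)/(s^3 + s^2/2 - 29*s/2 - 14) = (2*s^2 - 19*s + 35)/(2*s^2 - s - 28)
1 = 1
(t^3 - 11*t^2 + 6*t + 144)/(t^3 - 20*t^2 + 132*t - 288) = (t + 3)/(t - 6)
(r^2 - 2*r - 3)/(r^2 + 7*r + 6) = (r - 3)/(r + 6)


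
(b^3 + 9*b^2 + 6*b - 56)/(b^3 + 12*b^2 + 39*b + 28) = (b - 2)/(b + 1)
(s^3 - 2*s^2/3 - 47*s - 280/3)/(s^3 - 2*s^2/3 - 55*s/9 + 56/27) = 9*(s^2 - 3*s - 40)/(9*s^2 - 27*s + 8)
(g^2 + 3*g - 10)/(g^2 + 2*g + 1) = (g^2 + 3*g - 10)/(g^2 + 2*g + 1)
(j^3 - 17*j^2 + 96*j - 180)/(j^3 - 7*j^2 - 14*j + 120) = (j - 6)/(j + 4)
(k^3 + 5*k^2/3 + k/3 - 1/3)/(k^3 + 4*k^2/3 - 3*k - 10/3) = (3*k^2 + 2*k - 1)/(3*k^2 + k - 10)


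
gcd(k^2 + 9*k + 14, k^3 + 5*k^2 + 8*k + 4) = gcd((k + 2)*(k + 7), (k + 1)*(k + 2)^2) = k + 2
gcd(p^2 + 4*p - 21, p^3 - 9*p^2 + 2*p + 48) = p - 3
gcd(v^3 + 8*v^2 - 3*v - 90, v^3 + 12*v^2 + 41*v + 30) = v^2 + 11*v + 30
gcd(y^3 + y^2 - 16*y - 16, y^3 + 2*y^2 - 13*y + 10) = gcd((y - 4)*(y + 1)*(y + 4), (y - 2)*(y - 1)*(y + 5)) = 1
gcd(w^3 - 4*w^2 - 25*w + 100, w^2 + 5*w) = w + 5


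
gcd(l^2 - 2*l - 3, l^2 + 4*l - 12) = 1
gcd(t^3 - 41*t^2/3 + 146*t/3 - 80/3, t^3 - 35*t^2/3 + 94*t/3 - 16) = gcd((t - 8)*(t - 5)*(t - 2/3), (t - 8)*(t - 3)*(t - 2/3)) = t^2 - 26*t/3 + 16/3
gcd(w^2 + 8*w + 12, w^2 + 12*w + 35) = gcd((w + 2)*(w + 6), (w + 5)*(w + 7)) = 1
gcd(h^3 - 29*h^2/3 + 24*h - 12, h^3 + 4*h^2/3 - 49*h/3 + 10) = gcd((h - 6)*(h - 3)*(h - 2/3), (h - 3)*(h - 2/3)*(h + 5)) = h^2 - 11*h/3 + 2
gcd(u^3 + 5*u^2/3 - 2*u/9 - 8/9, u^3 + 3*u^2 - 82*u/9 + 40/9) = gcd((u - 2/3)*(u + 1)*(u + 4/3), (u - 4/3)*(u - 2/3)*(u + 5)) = u - 2/3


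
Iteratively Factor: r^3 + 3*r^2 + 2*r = (r + 1)*(r^2 + 2*r) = (r + 1)*(r + 2)*(r)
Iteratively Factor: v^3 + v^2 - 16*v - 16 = (v + 4)*(v^2 - 3*v - 4) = (v + 1)*(v + 4)*(v - 4)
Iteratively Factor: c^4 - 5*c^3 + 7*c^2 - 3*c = (c - 1)*(c^3 - 4*c^2 + 3*c) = (c - 3)*(c - 1)*(c^2 - c) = (c - 3)*(c - 1)^2*(c)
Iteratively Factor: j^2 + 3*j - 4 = (j + 4)*(j - 1)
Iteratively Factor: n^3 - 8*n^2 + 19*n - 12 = (n - 1)*(n^2 - 7*n + 12) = (n - 3)*(n - 1)*(n - 4)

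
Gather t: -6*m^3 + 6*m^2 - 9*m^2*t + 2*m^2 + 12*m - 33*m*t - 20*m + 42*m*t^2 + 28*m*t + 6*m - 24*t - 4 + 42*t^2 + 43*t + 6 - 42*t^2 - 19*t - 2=-6*m^3 + 8*m^2 + 42*m*t^2 - 2*m + t*(-9*m^2 - 5*m)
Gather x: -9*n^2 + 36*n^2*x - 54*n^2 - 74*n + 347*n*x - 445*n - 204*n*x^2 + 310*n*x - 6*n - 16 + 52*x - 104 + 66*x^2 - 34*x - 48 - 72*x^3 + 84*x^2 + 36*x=-63*n^2 - 525*n - 72*x^3 + x^2*(150 - 204*n) + x*(36*n^2 + 657*n + 54) - 168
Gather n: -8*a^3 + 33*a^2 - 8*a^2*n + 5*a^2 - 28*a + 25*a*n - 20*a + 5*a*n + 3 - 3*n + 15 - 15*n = -8*a^3 + 38*a^2 - 48*a + n*(-8*a^2 + 30*a - 18) + 18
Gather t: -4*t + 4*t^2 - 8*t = 4*t^2 - 12*t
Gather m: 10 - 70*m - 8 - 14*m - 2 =-84*m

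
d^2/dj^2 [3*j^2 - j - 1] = 6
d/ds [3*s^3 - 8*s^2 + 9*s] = 9*s^2 - 16*s + 9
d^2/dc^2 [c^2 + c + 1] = 2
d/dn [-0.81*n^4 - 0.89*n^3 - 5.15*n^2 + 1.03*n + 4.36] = -3.24*n^3 - 2.67*n^2 - 10.3*n + 1.03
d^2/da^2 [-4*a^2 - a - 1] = -8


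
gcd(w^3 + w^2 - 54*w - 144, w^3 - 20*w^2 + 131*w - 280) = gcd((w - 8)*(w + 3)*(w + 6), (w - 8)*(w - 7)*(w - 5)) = w - 8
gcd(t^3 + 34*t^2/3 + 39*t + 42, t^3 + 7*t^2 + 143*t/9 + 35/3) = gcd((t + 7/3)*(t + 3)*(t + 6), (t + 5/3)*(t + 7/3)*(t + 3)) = t^2 + 16*t/3 + 7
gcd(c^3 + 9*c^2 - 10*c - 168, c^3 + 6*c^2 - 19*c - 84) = c^2 + 3*c - 28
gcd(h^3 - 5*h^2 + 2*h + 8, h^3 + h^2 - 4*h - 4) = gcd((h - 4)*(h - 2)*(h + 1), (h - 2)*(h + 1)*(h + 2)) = h^2 - h - 2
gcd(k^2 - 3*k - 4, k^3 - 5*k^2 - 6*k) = k + 1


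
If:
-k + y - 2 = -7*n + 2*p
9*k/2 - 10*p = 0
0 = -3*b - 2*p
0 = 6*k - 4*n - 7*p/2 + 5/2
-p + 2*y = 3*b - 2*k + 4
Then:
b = 210/739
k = -700/739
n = -625/1478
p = -315/739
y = 4671/1478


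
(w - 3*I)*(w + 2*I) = w^2 - I*w + 6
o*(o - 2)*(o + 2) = o^3 - 4*o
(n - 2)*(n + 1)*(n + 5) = n^3 + 4*n^2 - 7*n - 10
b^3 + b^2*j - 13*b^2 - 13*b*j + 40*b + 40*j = (b - 8)*(b - 5)*(b + j)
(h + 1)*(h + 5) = h^2 + 6*h + 5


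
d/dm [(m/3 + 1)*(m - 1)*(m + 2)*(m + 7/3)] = 4*m^3/3 + 19*m^2/3 + 62*m/9 - 11/9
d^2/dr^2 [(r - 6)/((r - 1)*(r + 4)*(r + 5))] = 2*(3*r^5 - 12*r^4 - 331*r^3 - 1230*r^2 - 1464*r - 1466)/(r^9 + 24*r^8 + 225*r^7 + 980*r^6 + 1515*r^5 - 2256*r^4 - 8029*r^3 + 2340*r^2 + 13200*r - 8000)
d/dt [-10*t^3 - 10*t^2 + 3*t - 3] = -30*t^2 - 20*t + 3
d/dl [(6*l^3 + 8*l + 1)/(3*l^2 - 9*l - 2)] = (18*l^4 - 108*l^3 - 60*l^2 - 6*l - 7)/(9*l^4 - 54*l^3 + 69*l^2 + 36*l + 4)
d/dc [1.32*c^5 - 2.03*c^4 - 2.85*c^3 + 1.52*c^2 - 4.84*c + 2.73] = 6.6*c^4 - 8.12*c^3 - 8.55*c^2 + 3.04*c - 4.84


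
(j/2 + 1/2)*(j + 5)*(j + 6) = j^3/2 + 6*j^2 + 41*j/2 + 15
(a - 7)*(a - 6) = a^2 - 13*a + 42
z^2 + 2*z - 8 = (z - 2)*(z + 4)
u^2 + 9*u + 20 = (u + 4)*(u + 5)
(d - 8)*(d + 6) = d^2 - 2*d - 48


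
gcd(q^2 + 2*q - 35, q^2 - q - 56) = q + 7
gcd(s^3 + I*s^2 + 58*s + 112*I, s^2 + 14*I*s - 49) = s + 7*I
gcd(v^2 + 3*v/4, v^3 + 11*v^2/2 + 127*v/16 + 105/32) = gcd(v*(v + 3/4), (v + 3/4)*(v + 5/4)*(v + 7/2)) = v + 3/4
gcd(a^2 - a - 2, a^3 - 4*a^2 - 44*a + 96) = a - 2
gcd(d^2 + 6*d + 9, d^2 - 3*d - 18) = d + 3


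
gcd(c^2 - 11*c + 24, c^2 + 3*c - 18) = c - 3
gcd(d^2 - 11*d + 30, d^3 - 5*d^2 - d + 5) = d - 5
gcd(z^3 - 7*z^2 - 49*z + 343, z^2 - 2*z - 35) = z - 7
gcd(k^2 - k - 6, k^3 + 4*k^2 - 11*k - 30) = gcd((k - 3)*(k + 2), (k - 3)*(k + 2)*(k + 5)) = k^2 - k - 6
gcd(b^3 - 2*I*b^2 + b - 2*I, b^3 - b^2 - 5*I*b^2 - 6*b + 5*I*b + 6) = b - 2*I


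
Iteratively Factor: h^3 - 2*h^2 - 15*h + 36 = (h - 3)*(h^2 + h - 12) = (h - 3)*(h + 4)*(h - 3)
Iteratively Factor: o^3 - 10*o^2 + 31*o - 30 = (o - 3)*(o^2 - 7*o + 10) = (o - 3)*(o - 2)*(o - 5)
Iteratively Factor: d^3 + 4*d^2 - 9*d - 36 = (d - 3)*(d^2 + 7*d + 12) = (d - 3)*(d + 4)*(d + 3)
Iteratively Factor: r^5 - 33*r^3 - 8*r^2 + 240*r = (r - 5)*(r^4 + 5*r^3 - 8*r^2 - 48*r) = (r - 5)*(r - 3)*(r^3 + 8*r^2 + 16*r) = r*(r - 5)*(r - 3)*(r^2 + 8*r + 16) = r*(r - 5)*(r - 3)*(r + 4)*(r + 4)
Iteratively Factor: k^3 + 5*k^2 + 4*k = (k)*(k^2 + 5*k + 4) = k*(k + 4)*(k + 1)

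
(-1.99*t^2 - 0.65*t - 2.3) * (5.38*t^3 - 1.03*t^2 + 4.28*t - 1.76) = -10.7062*t^5 - 1.4473*t^4 - 20.2217*t^3 + 3.0894*t^2 - 8.7*t + 4.048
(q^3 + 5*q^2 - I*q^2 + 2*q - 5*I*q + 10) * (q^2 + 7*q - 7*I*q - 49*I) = q^5 + 12*q^4 - 8*I*q^4 + 30*q^3 - 96*I*q^3 - 60*q^2 - 294*I*q^2 - 175*q - 168*I*q - 490*I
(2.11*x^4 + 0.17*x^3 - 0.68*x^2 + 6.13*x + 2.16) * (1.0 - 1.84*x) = -3.8824*x^5 + 1.7972*x^4 + 1.4212*x^3 - 11.9592*x^2 + 2.1556*x + 2.16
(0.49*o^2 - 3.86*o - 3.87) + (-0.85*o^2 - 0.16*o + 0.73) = -0.36*o^2 - 4.02*o - 3.14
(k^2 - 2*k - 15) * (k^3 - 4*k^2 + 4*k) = k^5 - 6*k^4 - 3*k^3 + 52*k^2 - 60*k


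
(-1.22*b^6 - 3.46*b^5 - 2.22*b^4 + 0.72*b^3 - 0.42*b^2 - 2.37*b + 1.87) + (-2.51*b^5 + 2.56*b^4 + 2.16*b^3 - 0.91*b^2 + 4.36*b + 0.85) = -1.22*b^6 - 5.97*b^5 + 0.34*b^4 + 2.88*b^3 - 1.33*b^2 + 1.99*b + 2.72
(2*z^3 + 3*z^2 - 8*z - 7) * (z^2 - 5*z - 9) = 2*z^5 - 7*z^4 - 41*z^3 + 6*z^2 + 107*z + 63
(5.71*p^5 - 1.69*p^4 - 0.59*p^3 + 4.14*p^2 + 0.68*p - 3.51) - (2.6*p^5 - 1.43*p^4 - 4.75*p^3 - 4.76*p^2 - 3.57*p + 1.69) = 3.11*p^5 - 0.26*p^4 + 4.16*p^3 + 8.9*p^2 + 4.25*p - 5.2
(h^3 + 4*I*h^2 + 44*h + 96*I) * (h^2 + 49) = h^5 + 4*I*h^4 + 93*h^3 + 292*I*h^2 + 2156*h + 4704*I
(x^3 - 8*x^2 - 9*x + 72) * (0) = 0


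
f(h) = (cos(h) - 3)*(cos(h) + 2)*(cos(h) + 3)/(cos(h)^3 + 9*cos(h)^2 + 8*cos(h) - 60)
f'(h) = (cos(h) - 3)*(cos(h) + 2)*(cos(h) + 3)*(3*sin(h)*cos(h)^2 + 18*sin(h)*cos(h) + 8*sin(h))/(cos(h)^3 + 9*cos(h)^2 + 8*cos(h) - 60)^2 - (cos(h) - 3)*(cos(h) + 2)*sin(h)/(cos(h)^3 + 9*cos(h)^2 + 8*cos(h) - 60) - (cos(h) - 3)*(cos(h) + 3)*sin(h)/(cos(h)^3 + 9*cos(h)^2 + 8*cos(h) - 60) - (cos(h) + 2)*(cos(h) + 3)*sin(h)/(cos(h)^3 + 9*cos(h)^2 + 8*cos(h) - 60) = (-7*cos(h)^4 - 34*cos(h)^3 + 29*cos(h)^2 - 84*cos(h) - 684)*sin(h)/((cos(h) - 2)^2*(cos(h) + 5)^2*(cos(h) + 6)^2)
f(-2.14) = 0.21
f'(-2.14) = 0.14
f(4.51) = 0.26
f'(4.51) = 0.17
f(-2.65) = 0.15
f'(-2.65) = 0.07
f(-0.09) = 0.57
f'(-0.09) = 0.04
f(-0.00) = 0.57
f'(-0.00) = 0.00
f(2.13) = 0.21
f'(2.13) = -0.14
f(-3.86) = 0.17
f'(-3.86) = -0.10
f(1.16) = 0.38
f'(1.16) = -0.21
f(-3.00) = 0.13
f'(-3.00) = 0.02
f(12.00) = 0.51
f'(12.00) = 0.19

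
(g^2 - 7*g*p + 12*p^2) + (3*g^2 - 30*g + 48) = 4*g^2 - 7*g*p - 30*g + 12*p^2 + 48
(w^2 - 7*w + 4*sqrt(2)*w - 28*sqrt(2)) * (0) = 0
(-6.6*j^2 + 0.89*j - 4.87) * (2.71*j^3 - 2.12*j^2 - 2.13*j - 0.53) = -17.886*j^5 + 16.4039*j^4 - 1.0265*j^3 + 11.9267*j^2 + 9.9014*j + 2.5811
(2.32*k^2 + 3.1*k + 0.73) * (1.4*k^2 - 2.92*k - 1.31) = 3.248*k^4 - 2.4344*k^3 - 11.0692*k^2 - 6.1926*k - 0.9563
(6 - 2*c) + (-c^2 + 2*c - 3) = 3 - c^2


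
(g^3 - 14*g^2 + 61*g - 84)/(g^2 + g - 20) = (g^2 - 10*g + 21)/(g + 5)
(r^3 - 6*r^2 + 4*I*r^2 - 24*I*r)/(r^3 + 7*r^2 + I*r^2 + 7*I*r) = (r^2 + r*(-6 + 4*I) - 24*I)/(r^2 + r*(7 + I) + 7*I)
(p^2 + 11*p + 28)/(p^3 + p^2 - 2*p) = (p^2 + 11*p + 28)/(p*(p^2 + p - 2))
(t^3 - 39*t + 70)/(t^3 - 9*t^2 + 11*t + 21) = (t^3 - 39*t + 70)/(t^3 - 9*t^2 + 11*t + 21)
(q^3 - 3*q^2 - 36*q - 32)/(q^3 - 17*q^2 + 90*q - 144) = (q^2 + 5*q + 4)/(q^2 - 9*q + 18)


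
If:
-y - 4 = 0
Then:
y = -4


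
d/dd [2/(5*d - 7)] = -10/(5*d - 7)^2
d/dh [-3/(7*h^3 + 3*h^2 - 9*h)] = 9*(7*h^2 + 2*h - 3)/(h^2*(7*h^2 + 3*h - 9)^2)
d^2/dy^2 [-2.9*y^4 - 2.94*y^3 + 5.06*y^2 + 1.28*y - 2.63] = -34.8*y^2 - 17.64*y + 10.12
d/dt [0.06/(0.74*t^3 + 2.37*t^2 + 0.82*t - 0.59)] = (-0.1332*t^2 - 0.2844*t - 0.0492)/(0.74*t^3 + 2.37*t^2 + 0.82*t - 0.59)^2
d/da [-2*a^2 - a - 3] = -4*a - 1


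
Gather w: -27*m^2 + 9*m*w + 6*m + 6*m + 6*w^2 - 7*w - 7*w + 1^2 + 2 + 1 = -27*m^2 + 12*m + 6*w^2 + w*(9*m - 14) + 4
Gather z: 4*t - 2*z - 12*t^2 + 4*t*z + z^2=-12*t^2 + 4*t + z^2 + z*(4*t - 2)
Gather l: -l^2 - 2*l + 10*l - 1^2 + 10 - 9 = -l^2 + 8*l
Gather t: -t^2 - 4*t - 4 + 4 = -t^2 - 4*t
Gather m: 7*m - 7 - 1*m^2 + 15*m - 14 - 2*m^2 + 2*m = -3*m^2 + 24*m - 21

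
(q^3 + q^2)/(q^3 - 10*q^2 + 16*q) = q*(q + 1)/(q^2 - 10*q + 16)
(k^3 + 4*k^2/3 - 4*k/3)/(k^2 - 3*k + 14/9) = 3*k*(k + 2)/(3*k - 7)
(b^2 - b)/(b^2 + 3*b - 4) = b/(b + 4)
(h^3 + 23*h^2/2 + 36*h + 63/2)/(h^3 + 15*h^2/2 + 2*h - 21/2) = (h + 3)/(h - 1)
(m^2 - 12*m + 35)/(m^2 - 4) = (m^2 - 12*m + 35)/(m^2 - 4)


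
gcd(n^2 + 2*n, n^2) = n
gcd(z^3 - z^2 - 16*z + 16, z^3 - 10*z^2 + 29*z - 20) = z^2 - 5*z + 4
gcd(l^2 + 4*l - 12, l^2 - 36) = l + 6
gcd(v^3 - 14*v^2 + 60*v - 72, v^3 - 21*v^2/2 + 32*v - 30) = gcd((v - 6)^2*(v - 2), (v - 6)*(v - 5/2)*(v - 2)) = v^2 - 8*v + 12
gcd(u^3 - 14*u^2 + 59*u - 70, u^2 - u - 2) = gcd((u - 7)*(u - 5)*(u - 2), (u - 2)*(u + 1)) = u - 2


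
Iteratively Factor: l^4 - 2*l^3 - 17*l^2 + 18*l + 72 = (l - 3)*(l^3 + l^2 - 14*l - 24) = (l - 3)*(l + 3)*(l^2 - 2*l - 8) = (l - 4)*(l - 3)*(l + 3)*(l + 2)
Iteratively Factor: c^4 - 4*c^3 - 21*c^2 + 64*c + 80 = (c + 1)*(c^3 - 5*c^2 - 16*c + 80) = (c - 4)*(c + 1)*(c^2 - c - 20) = (c - 4)*(c + 1)*(c + 4)*(c - 5)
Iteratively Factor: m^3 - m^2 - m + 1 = (m + 1)*(m^2 - 2*m + 1) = (m - 1)*(m + 1)*(m - 1)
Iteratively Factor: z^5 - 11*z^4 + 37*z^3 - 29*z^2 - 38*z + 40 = (z + 1)*(z^4 - 12*z^3 + 49*z^2 - 78*z + 40) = (z - 5)*(z + 1)*(z^3 - 7*z^2 + 14*z - 8) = (z - 5)*(z - 1)*(z + 1)*(z^2 - 6*z + 8) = (z - 5)*(z - 4)*(z - 1)*(z + 1)*(z - 2)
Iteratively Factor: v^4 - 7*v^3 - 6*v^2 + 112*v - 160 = (v - 2)*(v^3 - 5*v^2 - 16*v + 80) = (v - 5)*(v - 2)*(v^2 - 16) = (v - 5)*(v - 2)*(v + 4)*(v - 4)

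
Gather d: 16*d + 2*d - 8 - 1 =18*d - 9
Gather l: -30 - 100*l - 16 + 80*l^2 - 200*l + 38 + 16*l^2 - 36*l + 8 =96*l^2 - 336*l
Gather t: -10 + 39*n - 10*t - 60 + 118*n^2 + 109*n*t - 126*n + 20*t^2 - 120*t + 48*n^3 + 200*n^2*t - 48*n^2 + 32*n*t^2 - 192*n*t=48*n^3 + 70*n^2 - 87*n + t^2*(32*n + 20) + t*(200*n^2 - 83*n - 130) - 70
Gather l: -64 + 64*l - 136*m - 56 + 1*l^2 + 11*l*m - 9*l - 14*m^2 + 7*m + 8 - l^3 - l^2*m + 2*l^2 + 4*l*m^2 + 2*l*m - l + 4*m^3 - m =-l^3 + l^2*(3 - m) + l*(4*m^2 + 13*m + 54) + 4*m^3 - 14*m^2 - 130*m - 112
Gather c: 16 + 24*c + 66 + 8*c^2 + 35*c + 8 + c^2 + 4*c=9*c^2 + 63*c + 90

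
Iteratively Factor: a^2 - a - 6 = (a - 3)*(a + 2)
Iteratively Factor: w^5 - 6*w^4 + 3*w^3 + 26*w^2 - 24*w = (w - 1)*(w^4 - 5*w^3 - 2*w^2 + 24*w) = w*(w - 1)*(w^3 - 5*w^2 - 2*w + 24) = w*(w - 4)*(w - 1)*(w^2 - w - 6) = w*(w - 4)*(w - 3)*(w - 1)*(w + 2)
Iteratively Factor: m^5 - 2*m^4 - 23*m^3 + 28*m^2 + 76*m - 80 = (m + 4)*(m^4 - 6*m^3 + m^2 + 24*m - 20) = (m - 2)*(m + 4)*(m^3 - 4*m^2 - 7*m + 10) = (m - 2)*(m - 1)*(m + 4)*(m^2 - 3*m - 10) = (m - 5)*(m - 2)*(m - 1)*(m + 4)*(m + 2)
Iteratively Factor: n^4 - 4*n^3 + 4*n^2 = (n - 2)*(n^3 - 2*n^2) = (n - 2)^2*(n^2) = n*(n - 2)^2*(n)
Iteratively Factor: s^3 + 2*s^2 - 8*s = (s - 2)*(s^2 + 4*s) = s*(s - 2)*(s + 4)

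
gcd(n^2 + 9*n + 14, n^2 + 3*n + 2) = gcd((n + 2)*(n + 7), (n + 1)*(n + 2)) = n + 2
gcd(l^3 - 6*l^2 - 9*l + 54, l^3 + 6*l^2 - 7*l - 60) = l - 3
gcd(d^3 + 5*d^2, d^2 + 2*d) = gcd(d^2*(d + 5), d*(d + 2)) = d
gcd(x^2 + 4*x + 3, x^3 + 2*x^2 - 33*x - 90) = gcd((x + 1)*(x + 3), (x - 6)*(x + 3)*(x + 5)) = x + 3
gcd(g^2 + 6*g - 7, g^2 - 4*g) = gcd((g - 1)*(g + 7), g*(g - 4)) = 1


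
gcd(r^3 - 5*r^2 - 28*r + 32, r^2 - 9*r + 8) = r^2 - 9*r + 8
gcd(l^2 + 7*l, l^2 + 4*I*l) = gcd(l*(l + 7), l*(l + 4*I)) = l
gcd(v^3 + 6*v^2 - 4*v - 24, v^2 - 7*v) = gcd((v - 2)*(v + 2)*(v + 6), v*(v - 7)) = 1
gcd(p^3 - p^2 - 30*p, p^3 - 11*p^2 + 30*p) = p^2 - 6*p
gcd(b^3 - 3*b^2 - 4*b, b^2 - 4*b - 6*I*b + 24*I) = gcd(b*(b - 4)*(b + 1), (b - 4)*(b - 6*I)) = b - 4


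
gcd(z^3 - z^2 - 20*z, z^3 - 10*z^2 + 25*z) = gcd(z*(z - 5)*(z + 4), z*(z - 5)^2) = z^2 - 5*z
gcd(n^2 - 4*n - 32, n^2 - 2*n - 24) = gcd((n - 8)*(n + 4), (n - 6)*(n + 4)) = n + 4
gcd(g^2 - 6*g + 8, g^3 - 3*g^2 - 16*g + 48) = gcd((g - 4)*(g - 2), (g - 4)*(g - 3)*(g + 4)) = g - 4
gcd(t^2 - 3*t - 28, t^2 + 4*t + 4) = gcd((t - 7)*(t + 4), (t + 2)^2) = 1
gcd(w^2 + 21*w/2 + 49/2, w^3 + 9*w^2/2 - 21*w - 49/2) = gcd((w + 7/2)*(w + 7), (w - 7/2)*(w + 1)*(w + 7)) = w + 7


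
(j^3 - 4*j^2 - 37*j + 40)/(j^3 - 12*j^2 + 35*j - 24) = (j + 5)/(j - 3)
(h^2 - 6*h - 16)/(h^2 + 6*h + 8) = (h - 8)/(h + 4)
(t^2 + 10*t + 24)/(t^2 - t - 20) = (t + 6)/(t - 5)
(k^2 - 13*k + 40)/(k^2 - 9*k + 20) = (k - 8)/(k - 4)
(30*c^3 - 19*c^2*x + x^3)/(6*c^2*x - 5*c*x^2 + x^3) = (5*c + x)/x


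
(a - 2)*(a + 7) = a^2 + 5*a - 14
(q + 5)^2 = q^2 + 10*q + 25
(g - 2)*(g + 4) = g^2 + 2*g - 8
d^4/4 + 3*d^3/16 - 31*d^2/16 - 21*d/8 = d*(d/4 + 1/2)*(d - 3)*(d + 7/4)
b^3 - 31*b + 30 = (b - 5)*(b - 1)*(b + 6)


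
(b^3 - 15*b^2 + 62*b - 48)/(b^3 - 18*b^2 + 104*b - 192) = (b - 1)/(b - 4)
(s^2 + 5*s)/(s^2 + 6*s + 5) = s/(s + 1)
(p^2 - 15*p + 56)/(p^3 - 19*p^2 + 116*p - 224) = 1/(p - 4)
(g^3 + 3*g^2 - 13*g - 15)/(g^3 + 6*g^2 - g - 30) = (g^2 - 2*g - 3)/(g^2 + g - 6)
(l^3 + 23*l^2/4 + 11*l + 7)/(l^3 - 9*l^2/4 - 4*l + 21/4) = (l^2 + 4*l + 4)/(l^2 - 4*l + 3)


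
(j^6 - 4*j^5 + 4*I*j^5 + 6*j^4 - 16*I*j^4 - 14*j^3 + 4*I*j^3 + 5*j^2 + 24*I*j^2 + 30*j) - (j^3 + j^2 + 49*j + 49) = j^6 - 4*j^5 + 4*I*j^5 + 6*j^4 - 16*I*j^4 - 15*j^3 + 4*I*j^3 + 4*j^2 + 24*I*j^2 - 19*j - 49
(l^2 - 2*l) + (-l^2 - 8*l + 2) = 2 - 10*l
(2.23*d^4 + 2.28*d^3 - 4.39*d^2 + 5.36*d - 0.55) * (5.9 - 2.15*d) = -4.7945*d^5 + 8.255*d^4 + 22.8905*d^3 - 37.425*d^2 + 32.8065*d - 3.245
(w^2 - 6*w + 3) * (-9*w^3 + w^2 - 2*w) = -9*w^5 + 55*w^4 - 35*w^3 + 15*w^2 - 6*w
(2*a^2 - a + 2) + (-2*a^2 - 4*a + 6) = 8 - 5*a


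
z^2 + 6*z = z*(z + 6)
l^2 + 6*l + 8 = (l + 2)*(l + 4)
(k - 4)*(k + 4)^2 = k^3 + 4*k^2 - 16*k - 64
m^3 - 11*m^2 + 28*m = m*(m - 7)*(m - 4)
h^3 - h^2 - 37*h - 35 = (h - 7)*(h + 1)*(h + 5)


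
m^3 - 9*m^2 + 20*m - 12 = (m - 6)*(m - 2)*(m - 1)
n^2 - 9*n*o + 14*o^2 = (n - 7*o)*(n - 2*o)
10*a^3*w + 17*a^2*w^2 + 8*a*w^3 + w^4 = w*(a + w)*(2*a + w)*(5*a + w)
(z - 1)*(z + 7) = z^2 + 6*z - 7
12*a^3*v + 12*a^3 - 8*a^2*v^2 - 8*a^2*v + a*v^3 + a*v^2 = (-6*a + v)*(-2*a + v)*(a*v + a)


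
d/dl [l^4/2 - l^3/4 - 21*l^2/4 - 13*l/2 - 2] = 2*l^3 - 3*l^2/4 - 21*l/2 - 13/2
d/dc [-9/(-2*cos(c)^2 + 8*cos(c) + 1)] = 36*(cos(c) - 2)*sin(c)/(8*cos(c) - cos(2*c))^2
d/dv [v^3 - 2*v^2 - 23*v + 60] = 3*v^2 - 4*v - 23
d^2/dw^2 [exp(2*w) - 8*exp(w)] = 4*(exp(w) - 2)*exp(w)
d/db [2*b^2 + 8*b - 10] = 4*b + 8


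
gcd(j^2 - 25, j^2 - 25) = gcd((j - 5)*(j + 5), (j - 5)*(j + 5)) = j^2 - 25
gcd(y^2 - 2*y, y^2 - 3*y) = y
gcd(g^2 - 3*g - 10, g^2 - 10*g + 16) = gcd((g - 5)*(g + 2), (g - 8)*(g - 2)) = 1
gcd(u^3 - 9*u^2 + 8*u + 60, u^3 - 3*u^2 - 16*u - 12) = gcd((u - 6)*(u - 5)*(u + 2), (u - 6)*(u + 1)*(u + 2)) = u^2 - 4*u - 12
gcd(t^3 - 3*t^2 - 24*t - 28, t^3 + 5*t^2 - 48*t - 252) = t - 7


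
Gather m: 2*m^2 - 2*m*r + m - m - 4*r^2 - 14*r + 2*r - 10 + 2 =2*m^2 - 2*m*r - 4*r^2 - 12*r - 8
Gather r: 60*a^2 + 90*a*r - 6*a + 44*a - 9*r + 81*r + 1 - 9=60*a^2 + 38*a + r*(90*a + 72) - 8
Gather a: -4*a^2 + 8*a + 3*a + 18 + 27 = -4*a^2 + 11*a + 45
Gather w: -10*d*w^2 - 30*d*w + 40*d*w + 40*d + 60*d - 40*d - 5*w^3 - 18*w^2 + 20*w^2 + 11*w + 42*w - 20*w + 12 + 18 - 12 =60*d - 5*w^3 + w^2*(2 - 10*d) + w*(10*d + 33) + 18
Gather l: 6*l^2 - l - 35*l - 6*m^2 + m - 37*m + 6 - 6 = 6*l^2 - 36*l - 6*m^2 - 36*m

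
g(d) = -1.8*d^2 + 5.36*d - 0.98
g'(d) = 5.36 - 3.6*d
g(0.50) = 1.25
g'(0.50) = 3.56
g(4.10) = -9.26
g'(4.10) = -9.40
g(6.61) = -44.20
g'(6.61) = -18.44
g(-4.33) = -57.94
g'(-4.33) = 20.95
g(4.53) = -13.64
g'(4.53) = -10.95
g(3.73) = -6.03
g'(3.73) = -8.07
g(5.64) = -28.01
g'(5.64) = -14.94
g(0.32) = 0.55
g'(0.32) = 4.21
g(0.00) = -0.98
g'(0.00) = 5.36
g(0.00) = -0.98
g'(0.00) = 5.36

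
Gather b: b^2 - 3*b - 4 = b^2 - 3*b - 4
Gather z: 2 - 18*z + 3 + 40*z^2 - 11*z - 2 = 40*z^2 - 29*z + 3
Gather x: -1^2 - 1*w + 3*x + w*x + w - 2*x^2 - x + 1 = -2*x^2 + x*(w + 2)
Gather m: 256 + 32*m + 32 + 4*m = 36*m + 288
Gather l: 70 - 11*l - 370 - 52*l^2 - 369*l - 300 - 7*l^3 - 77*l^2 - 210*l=-7*l^3 - 129*l^2 - 590*l - 600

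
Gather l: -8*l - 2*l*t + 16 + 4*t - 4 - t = l*(-2*t - 8) + 3*t + 12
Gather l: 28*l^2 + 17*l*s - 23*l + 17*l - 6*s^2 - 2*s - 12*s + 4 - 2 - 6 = 28*l^2 + l*(17*s - 6) - 6*s^2 - 14*s - 4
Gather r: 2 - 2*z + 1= 3 - 2*z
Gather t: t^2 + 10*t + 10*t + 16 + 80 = t^2 + 20*t + 96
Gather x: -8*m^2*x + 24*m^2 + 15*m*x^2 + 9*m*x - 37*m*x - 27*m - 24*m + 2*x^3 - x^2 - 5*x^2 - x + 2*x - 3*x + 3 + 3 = 24*m^2 - 51*m + 2*x^3 + x^2*(15*m - 6) + x*(-8*m^2 - 28*m - 2) + 6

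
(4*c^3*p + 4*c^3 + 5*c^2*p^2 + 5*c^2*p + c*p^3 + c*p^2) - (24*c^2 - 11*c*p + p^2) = 4*c^3*p + 4*c^3 + 5*c^2*p^2 + 5*c^2*p - 24*c^2 + c*p^3 + c*p^2 + 11*c*p - p^2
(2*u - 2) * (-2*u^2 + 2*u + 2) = -4*u^3 + 8*u^2 - 4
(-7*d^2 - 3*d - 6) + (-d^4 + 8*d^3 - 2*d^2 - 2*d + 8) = -d^4 + 8*d^3 - 9*d^2 - 5*d + 2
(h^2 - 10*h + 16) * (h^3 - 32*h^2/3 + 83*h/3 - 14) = h^5 - 62*h^4/3 + 451*h^3/3 - 1384*h^2/3 + 1748*h/3 - 224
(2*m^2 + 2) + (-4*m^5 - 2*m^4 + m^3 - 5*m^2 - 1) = -4*m^5 - 2*m^4 + m^3 - 3*m^2 + 1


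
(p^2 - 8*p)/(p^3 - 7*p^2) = (p - 8)/(p*(p - 7))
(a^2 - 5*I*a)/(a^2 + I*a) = (a - 5*I)/(a + I)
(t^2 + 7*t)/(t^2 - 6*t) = (t + 7)/(t - 6)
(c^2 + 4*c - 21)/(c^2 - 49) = (c - 3)/(c - 7)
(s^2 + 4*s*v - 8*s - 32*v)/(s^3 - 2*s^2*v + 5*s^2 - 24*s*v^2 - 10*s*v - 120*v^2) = (s - 8)/(s^2 - 6*s*v + 5*s - 30*v)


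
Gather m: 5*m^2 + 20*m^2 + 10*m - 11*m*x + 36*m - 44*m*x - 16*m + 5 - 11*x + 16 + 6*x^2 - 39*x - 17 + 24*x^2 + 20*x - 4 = 25*m^2 + m*(30 - 55*x) + 30*x^2 - 30*x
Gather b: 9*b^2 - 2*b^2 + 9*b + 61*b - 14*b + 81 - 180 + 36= 7*b^2 + 56*b - 63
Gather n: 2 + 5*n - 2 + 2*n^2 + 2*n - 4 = 2*n^2 + 7*n - 4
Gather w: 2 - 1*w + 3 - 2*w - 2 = 3 - 3*w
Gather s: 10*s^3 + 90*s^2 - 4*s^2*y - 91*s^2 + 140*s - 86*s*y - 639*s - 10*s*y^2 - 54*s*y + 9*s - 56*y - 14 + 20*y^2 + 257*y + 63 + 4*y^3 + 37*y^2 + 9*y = 10*s^3 + s^2*(-4*y - 1) + s*(-10*y^2 - 140*y - 490) + 4*y^3 + 57*y^2 + 210*y + 49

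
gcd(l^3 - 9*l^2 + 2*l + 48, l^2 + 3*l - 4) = 1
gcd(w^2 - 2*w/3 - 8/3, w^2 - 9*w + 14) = w - 2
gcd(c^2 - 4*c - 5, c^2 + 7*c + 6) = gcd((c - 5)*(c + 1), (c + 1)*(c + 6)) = c + 1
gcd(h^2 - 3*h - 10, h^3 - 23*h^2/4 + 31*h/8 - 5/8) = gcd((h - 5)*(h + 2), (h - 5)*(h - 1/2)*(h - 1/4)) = h - 5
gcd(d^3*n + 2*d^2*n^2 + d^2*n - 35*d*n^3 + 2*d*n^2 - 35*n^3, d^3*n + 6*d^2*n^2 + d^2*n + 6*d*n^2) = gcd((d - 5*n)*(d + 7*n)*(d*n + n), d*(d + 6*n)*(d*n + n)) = d*n + n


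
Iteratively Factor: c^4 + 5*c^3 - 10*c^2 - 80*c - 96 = (c - 4)*(c^3 + 9*c^2 + 26*c + 24) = (c - 4)*(c + 2)*(c^2 + 7*c + 12) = (c - 4)*(c + 2)*(c + 3)*(c + 4)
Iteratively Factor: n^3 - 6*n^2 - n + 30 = (n - 5)*(n^2 - n - 6) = (n - 5)*(n - 3)*(n + 2)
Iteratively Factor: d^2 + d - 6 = (d + 3)*(d - 2)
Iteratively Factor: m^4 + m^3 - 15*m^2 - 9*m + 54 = (m + 3)*(m^3 - 2*m^2 - 9*m + 18) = (m - 2)*(m + 3)*(m^2 - 9) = (m - 2)*(m + 3)^2*(m - 3)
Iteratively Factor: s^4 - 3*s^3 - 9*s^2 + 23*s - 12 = (s - 1)*(s^3 - 2*s^2 - 11*s + 12) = (s - 1)^2*(s^2 - s - 12) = (s - 4)*(s - 1)^2*(s + 3)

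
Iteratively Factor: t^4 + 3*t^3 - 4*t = (t - 1)*(t^3 + 4*t^2 + 4*t) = (t - 1)*(t + 2)*(t^2 + 2*t) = (t - 1)*(t + 2)^2*(t)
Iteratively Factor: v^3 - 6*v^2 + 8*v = (v)*(v^2 - 6*v + 8) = v*(v - 2)*(v - 4)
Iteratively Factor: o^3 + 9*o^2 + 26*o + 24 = (o + 3)*(o^2 + 6*o + 8) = (o + 2)*(o + 3)*(o + 4)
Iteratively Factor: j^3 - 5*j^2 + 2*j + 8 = (j - 4)*(j^2 - j - 2) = (j - 4)*(j + 1)*(j - 2)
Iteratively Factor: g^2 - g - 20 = (g + 4)*(g - 5)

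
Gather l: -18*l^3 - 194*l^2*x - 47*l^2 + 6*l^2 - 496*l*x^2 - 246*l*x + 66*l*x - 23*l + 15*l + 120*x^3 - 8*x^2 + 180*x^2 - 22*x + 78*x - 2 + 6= -18*l^3 + l^2*(-194*x - 41) + l*(-496*x^2 - 180*x - 8) + 120*x^3 + 172*x^2 + 56*x + 4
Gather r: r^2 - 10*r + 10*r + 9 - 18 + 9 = r^2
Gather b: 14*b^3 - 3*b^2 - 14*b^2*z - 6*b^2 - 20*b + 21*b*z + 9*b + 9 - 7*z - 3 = 14*b^3 + b^2*(-14*z - 9) + b*(21*z - 11) - 7*z + 6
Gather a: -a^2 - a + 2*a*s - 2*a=-a^2 + a*(2*s - 3)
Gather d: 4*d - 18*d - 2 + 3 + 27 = 28 - 14*d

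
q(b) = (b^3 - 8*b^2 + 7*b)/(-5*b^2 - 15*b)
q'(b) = (10*b + 15)*(b^3 - 8*b^2 + 7*b)/(-5*b^2 - 15*b)^2 + (3*b^2 - 16*b + 7)/(-5*b^2 - 15*b)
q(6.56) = 0.05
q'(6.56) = -0.11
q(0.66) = -0.12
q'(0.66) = 0.40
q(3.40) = 0.27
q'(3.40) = -0.00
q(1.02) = 0.01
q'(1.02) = 0.30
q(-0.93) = -1.48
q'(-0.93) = 1.67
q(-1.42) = -2.58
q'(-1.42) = 3.00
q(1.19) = 0.05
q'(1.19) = 0.26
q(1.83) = 0.18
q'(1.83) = 0.14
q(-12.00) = 5.49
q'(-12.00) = -0.10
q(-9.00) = 5.33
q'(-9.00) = 0.02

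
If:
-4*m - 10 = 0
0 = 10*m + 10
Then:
No Solution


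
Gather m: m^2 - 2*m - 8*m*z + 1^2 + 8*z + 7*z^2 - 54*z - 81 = m^2 + m*(-8*z - 2) + 7*z^2 - 46*z - 80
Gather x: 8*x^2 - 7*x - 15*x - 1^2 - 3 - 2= 8*x^2 - 22*x - 6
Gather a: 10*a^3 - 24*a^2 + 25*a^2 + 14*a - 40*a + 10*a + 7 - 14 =10*a^3 + a^2 - 16*a - 7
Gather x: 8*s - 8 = 8*s - 8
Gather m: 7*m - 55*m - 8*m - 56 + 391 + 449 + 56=840 - 56*m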